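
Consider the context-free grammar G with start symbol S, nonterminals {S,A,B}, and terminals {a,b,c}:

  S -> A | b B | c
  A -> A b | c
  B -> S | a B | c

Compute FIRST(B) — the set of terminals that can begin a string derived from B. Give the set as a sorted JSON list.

Compute FIRST by fixpoint:
round 1:
  A via A→c: +{c}
  B via B→a B: +{a}
  B via B→c: +{c}
  S via S→A: +{c}
  S via S→b B: +{b}
  S: {b,c}  A: {c}  B: {a,c}
round 2:
  B via B→S: +{b}
  S: {b,c}  A: {c}  B: {a,b,c}
round 3: (no change)
  S: {b,c}  A: {c}  B: {a,b,c}

FIRST(B) = ["a", "b", "c"]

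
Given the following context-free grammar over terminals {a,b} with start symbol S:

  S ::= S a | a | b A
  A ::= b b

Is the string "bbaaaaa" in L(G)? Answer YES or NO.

Convert to CNF:
  S -> S T1 | T0 A | a
  A -> T0 T0
  T0 -> b
  T1 -> a

CYK table (by increasing span):
  [0..0]={T0}  "b"  orig:{}
  [1..1]={T0}  "b"  orig:{}
  [2..2]={S,T1}  "a"  orig:{S}
  [3..3]={S,T1}  "a"  orig:{S}
  [4..4]={S,T1}  "a"  orig:{S}
  [5..5]={S,T1}  "a"  orig:{S}
  [6..6]={S,T1}  "a"  orig:{S}
  [0..1]={A}  "bb"
  [1..2]=∅  "ba"
  [2..3]={S}  "aa"
  [3..4]={S}  "aa"
  [4..5]={S}  "aa"
  [5..6]={S}  "aa"
  [0..2]=∅  "bba"
  [1..3]=∅  "baa"
  [2..4]={S}  "aaa"
  [3..5]={S}  "aaa"
  [4..6]={S}  "aaa"
  [0..3]=∅  "bbaa"
  [1..4]=∅  "baaa"
  [2..5]={S}  "aaaa"
  [3..6]={S}  "aaaa"
  [0..4]=∅  "bbaaa"
  [1..5]=∅  "baaaa"
  [2..6]={S}  "aaaaa"
  [0..5]=∅  "bbaaaa"
  [1..6]=∅  "baaaaa"
  [0..6]=∅  "bbaaaaa"

S ∉ T[0,6] ⇒ NO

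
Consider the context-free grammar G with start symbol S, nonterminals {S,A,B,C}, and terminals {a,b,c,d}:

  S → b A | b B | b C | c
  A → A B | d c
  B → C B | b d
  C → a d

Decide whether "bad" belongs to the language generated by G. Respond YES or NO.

Convert to CNF:
  S -> T2 A | T2 B | T2 C | c
  A -> A B | T0 T1
  B -> C B | T2 T0
  C -> T3 T0
  T0 -> d
  T1 -> c
  T2 -> b
  T3 -> a

CYK table (by increasing span):
  cell(0,0) b: {T2}  orig:{}
  cell(1,1) a: {T3}  orig:{}
  cell(2,2) d: {T0}  orig:{}
  cell(0,1) ba: ∅
  cell(1,2) ad: {C}
  cell(0,2) bad: {S}

S ∈ T[0,2] ⇒ YES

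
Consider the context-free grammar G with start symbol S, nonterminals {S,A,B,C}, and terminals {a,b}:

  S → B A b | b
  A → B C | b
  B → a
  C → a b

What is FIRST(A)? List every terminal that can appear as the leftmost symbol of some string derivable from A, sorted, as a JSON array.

FIRST sets, iterate to fixpoint:
[1]
  A via A→b: +{b}
  B via B→a: +{a}
  C via C→a b: +{a}
  S via S→B A b: +{a}
  S via S→b: +{b}
  S: {a,b}  A: {b}  B: {a}  C: {a}
[2]
  A via A→B C: +{a}
  S: {a,b}  A: {a,b}  B: {a}  C: {a}
[3] done
  S: {a,b}  A: {a,b}  B: {a}  C: {a}

FIRST(A) = ["a", "b"]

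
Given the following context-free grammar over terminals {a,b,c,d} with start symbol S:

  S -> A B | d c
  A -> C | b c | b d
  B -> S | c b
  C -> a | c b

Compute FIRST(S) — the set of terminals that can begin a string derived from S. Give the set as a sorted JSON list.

FIRST iteration:
iter 1:
  A via A→b c: +{b}
  B via B→c b: +{c}
  C via C→a: +{a}
  C via C→c b: +{c}
  S via S→A B: +{b}
  S via S→d c: +{d}
  S: {b,d}  A: {b}  B: {c}  C: {a,c}
iter 2:
  A via A→C: +{a,c}
  B via B→S: +{b,d}
  S via S→A B: +{a,c}
  S: {a,b,c,d}  A: {a,b,c}  B: {b,c,d}  C: {a,c}
iter 3:
  B via B→S: +{a}
  S: {a,b,c,d}  A: {a,b,c}  B: {a,b,c,d}  C: {a,c}
iter 4: — fixpoint
  S: {a,b,c,d}  A: {a,b,c}  B: {a,b,c,d}  C: {a,c}

FIRST(S) = ["a", "b", "c", "d"]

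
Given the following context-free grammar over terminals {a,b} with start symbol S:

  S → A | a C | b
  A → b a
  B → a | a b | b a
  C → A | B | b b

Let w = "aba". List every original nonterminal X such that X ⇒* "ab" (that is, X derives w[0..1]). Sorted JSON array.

Convert to CNF:
  S -> T0 T1 | T1 C | b
  A -> T0 T1
  B -> T0 T1 | T1 T0 | a
  C -> T0 T0 | T0 T1 | T1 T0 | a
  T0 -> b
  T1 -> a

CYK fill (cells [i..j] with 0 ≤ i ≤ j ≤ 1 only):
  T[0,0] 'a' = {B,C,T1}  orig:{B,C}
  T[1,1] 'b' = {S,T0}  orig:{S}
  T[0,1] 'ab' = {B,C}

Original NTs in T[0,1] deriving "ab": ["B", "C"]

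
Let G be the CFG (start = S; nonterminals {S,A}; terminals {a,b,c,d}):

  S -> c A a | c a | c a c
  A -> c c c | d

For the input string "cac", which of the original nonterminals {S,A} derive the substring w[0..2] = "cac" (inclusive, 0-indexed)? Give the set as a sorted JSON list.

Convert to CNF:
  S -> T0 T1 | T0 X3 | T0 X4
  A -> T0 X2 | d
  T0 -> c
  T1 -> a
  X2 -> T0 T0
  X3 -> A T1
  X4 -> T1 T0

Fill CYK table bottom-up, restricted to cells inside w[0..2]:
  cell(0,0) c: {T0}  orig:{}
  cell(1,1) a: {T1}  orig:{}
  cell(2,2) c: {T0}  orig:{}
  cell(0,1) ca: {S}
  cell(1,2) ac: {X4}  orig:{}
  cell(0,2) cac: {S}

Original NTs in T[0,2] deriving "cac": ["S"]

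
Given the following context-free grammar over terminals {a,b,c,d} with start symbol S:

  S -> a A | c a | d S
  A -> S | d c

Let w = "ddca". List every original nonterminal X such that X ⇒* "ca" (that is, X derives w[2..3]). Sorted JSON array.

CNF form of G:
  S -> T0 A | T1 T0 | T2 S
  A -> T0 A | T1 T0 | T2 S | T2 T1
  T0 -> a
  T1 -> c
  T2 -> d

Fill CYK table bottom-up — only the sub-triangle for w[2..3]:
  [2..2]={T1}  "c"  orig:{}
  [3..3]={T0}  "a"  orig:{}
  [2..3]={A,S}  "ca"

Original NTs in T[2,3] deriving "ca": ["A", "S"]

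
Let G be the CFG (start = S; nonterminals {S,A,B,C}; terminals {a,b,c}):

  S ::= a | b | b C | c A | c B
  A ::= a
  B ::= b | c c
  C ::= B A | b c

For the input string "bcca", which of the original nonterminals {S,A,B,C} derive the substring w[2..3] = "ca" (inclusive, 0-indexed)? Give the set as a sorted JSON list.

Convert to CNF:
  S -> T0 A | T0 B | T1 C | a | b
  A -> a
  B -> T0 T0 | b
  C -> B A | T1 T0
  T0 -> c
  T1 -> b

CYK table (by increasing span), restricted to cells inside w[2..3]:
  [2..2]={T0}  "c"  orig:{}
  [3..3]={A,S}  "a"
  [2..3]={S}  "ca"

Original NTs in T[2,3] deriving "ca": ["S"]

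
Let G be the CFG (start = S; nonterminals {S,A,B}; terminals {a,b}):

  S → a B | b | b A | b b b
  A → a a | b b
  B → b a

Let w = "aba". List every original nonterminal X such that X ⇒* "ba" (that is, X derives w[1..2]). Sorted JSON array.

Convert to CNF:
  S -> T0 B | T1 A | T1 X2 | b
  A -> T0 T0 | T1 T1
  B -> T1 T0
  T0 -> a
  T1 -> b
  X2 -> T1 T1

CYK table (by increasing span), restricted to cells inside w[1..2]:
  T[1,1] 'b' = {S,T1}  orig:{S}
  T[2,2] 'a' = {T0}  orig:{}
  T[1,2] 'ba' = {B}

Original NTs in T[1,2] deriving "ba": ["B"]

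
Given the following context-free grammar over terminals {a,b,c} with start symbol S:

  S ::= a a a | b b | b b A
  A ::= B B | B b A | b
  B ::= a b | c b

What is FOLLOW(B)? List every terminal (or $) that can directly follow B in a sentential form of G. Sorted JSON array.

FIRST iteration:
[1]
  A via A→b: +{b}
  B via B→a b: +{a}
  B via B→c b: +{c}
  S via S→a a a: +{a}
  S via S→b b: +{b}
  FIRST[S]={a,b}  FIRST[A]={b}  FIRST[B]={a,c}
[2]
  A via A→B B: +{a,c}
  FIRST[S]={a,b}  FIRST[A]={a,b,c}  FIRST[B]={a,c}
[3] (stable)
  FIRST[S]={a,b}  FIRST[A]={a,b,c}  FIRST[B]={a,c}

FOLLOW iteration:
initialize: $ ∈ FOLLOW(S)
round 1:
  A→B B: FOLLOW(B) ⊇ FIRST(B) = {a,c}; new: +{a,c}
  A→B b A: FOLLOW(B) ⊇ FIRST(b) = {b}; new: +{b}
  S→b b A: FOLLOW(A) ⊇ FOLLOW(S) ⊇ {$}; new: +{$}
  FOLLOW(S)={$}  FOLLOW(A)={$}  FOLLOW(B)={a,b,c}
round 2:
  A→B B: FOLLOW(B) ⊇ FOLLOW(A) ⊇ {$}; new: +{$}
  FOLLOW(S)={$}  FOLLOW(A)={$}  FOLLOW(B)={$,a,b,c}
round 3: done
  FOLLOW(S)={$}  FOLLOW(A)={$}  FOLLOW(B)={$,a,b,c}

FOLLOW(B) = ["$", "a", "b", "c"]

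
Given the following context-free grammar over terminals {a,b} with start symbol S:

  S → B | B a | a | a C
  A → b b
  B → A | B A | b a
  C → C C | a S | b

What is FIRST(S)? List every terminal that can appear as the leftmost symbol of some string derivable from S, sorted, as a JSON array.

FIRST sets, iterate to fixpoint:
iter 1:
  A via A→b b: +{b}
  B via B→A: +{b}
  C via C→a S: +{a}
  C via C→b: +{b}
  S via S→B: +{b}
  S via S→a: +{a}
  FIRST(S)={a,b}  FIRST(A)={b}  FIRST(B)={b}  FIRST(C)={a,b}
iter 2: (no change)
  FIRST(S)={a,b}  FIRST(A)={b}  FIRST(B)={b}  FIRST(C)={a,b}

FIRST(S) = ["a", "b"]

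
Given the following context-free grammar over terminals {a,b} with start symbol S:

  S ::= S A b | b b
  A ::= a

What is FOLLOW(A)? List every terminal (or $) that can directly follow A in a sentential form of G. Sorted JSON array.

FIRST sets, iterate to fixpoint:
round 1:
  A via A→a: +{a}
  S via S→b b: +{b}
  FIRST(S)={b}  FIRST(A)={a}
round 2: (no change)
  FIRST(S)={b}  FIRST(A)={a}

FOLLOW sets:
FOLLOW(S) := {$}
[1]
  S→S A b: FOLLOW(S) ⊇ FIRST(A) = {a}; new: +{a}
  S→S A b: FOLLOW(A) ⊇ FIRST(b) = {b}; new: +{b}
  FOLLOW(S)={$,a}  FOLLOW(A)={b}
[2] — fixpoint
  FOLLOW(S)={$,a}  FOLLOW(A)={b}

FOLLOW(A) = ["b"]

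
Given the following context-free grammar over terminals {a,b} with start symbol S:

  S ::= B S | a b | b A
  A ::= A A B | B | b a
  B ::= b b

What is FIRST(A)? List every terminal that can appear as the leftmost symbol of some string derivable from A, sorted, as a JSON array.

FIRST iteration:
iter 1:
  A via A→b a: +{b}
  B via B→b b: +{b}
  S via S→B S: +{b}
  S via S→a b: +{a}
  S: {a,b}  A: {b}  B: {b}
iter 2: (no change)
  S: {a,b}  A: {b}  B: {b}

FIRST(A) = ["b"]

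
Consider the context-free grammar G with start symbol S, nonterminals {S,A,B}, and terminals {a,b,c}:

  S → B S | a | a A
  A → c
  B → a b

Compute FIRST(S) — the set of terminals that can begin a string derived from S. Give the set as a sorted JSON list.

FIRST sets, iterate to fixpoint:
round 1:
  A via A→c: +{c}
  B via B→a b: +{a}
  S via S→B S: +{a}
  S: {a}  A: {c}  B: {a}
round 2: — fixpoint
  S: {a}  A: {c}  B: {a}

FIRST(S) = ["a"]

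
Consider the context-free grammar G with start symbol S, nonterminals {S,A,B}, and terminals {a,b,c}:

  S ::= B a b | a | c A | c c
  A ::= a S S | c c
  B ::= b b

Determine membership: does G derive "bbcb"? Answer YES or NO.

CNF form of G:
  S -> B X4 | T1 A | T1 T1 | a
  A -> T0 X3 | T1 T1
  B -> T2 T2
  T0 -> a
  T1 -> c
  T2 -> b
  X3 -> S S
  X4 -> T0 T2

CYK fill:
  T[0,0] 'b' = {T2}  orig:{}
  T[1,1] 'b' = {T2}  orig:{}
  T[2,2] 'c' = {T1}  orig:{}
  T[3,3] 'b' = {T2}  orig:{}
  T[0,1] 'bb' = {B}
  T[1,2] 'bc' = ∅
  T[2,3] 'cb' = ∅
  T[0,2] 'bbc' = ∅
  T[1,3] 'bcb' = ∅
  T[0,3] 'bbcb' = ∅

S ∉ T[0,3] ⇒ NO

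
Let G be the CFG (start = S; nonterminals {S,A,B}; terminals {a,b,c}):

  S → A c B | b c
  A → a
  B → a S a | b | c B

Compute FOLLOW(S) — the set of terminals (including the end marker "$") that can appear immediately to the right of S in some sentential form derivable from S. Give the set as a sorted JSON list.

FIRST iteration:
iter 1:
  A via A→a: +{a}
  B via B→a S a: +{a}
  B via B→b: +{b}
  B via B→c B: +{c}
  S via S→A c B: +{a}
  S via S→b c: +{b}
  S: {a,b}  A: {a}  B: {a,b,c}
iter 2: (no change)
  S: {a,b}  A: {a}  B: {a,b,c}

FOLLOW iteration:
FOLLOW(S) := {$}
pass 1:
  B→a S a: FOLLOW(S) ⊇ FIRST(a) = {a}; new: +{a}
  S→A c B: FOLLOW(A) ⊇ FIRST(c) = {c}; new: +{c}
  S→A c B: FOLLOW(B) ⊇ FOLLOW(S) ⊇ {$,a}; new: +{$,a}
  FOLLOW[S]={$,a}  FOLLOW[A]={c}  FOLLOW[B]={$,a}
pass 2: — fixpoint
  FOLLOW[S]={$,a}  FOLLOW[A]={c}  FOLLOW[B]={$,a}

FOLLOW(S) = ["$", "a"]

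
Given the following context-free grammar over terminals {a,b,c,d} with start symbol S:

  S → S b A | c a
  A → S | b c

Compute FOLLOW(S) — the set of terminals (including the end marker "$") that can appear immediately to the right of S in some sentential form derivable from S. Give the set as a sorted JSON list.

FIRST sets, iterate to fixpoint:
pass 1:
  A via A→b c: +{b}
  S via S→c a: +{c}
  FIRST(S)={c}  FIRST(A)={b}
pass 2:
  A via A→S: +{c}
  FIRST(S)={c}  FIRST(A)={b,c}
pass 3: — fixpoint
  FIRST(S)={c}  FIRST(A)={b,c}

FOLLOW sets:
seed FOLLOW(S) with $
[1]
  S→S b A: FOLLOW(S) ⊇ FIRST(b) = {b}; new: +{b}
  S→S b A: FOLLOW(A) ⊇ FOLLOW(S) ⊇ {$,b}; new: +{$,b}
  FOLLOW(S)={$,b}  FOLLOW(A)={$,b}
[2] (no change)
  FOLLOW(S)={$,b}  FOLLOW(A)={$,b}

FOLLOW(S) = ["$", "b"]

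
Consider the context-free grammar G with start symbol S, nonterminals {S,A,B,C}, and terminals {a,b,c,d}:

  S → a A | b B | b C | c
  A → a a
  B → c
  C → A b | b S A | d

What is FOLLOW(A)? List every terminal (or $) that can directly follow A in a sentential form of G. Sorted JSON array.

Compute FIRST by fixpoint:
iter 1:
  A via A→a a: +{a}
  B via B→c: +{c}
  C via C→A b: +{a}
  C via C→b S A: +{b}
  C via C→d: +{d}
  S via S→a A: +{a}
  S via S→b B: +{b}
  S via S→c: +{c}
  S: {a,b,c}  A: {a}  B: {c}  C: {a,b,d}
iter 2: (no change)
  S: {a,b,c}  A: {a}  B: {c}  C: {a,b,d}

FOLLOW iteration:
FOLLOW(S) := {$}
iter 1:
  C→A b: FOLLOW(A) ⊇ FIRST(b) = {b}; new: +{b}
  C→b S A: FOLLOW(S) ⊇ FIRST(A) = {a}; new: +{a}
  S→a A: FOLLOW(A) ⊇ FOLLOW(S) ⊇ {$,a}; new: +{$,a}
  S→b B: FOLLOW(B) ⊇ FOLLOW(S) ⊇ {$,a}; new: +{$,a}
  S→b C: FOLLOW(C) ⊇ FOLLOW(S) ⊇ {$,a}; new: +{$,a}
  FOLLOW[S]={$,a}  FOLLOW[A]={$,a,b}  FOLLOW[B]={$,a}  FOLLOW[C]={$,a}
iter 2: done
  FOLLOW[S]={$,a}  FOLLOW[A]={$,a,b}  FOLLOW[B]={$,a}  FOLLOW[C]={$,a}

FOLLOW(A) = ["$", "a", "b"]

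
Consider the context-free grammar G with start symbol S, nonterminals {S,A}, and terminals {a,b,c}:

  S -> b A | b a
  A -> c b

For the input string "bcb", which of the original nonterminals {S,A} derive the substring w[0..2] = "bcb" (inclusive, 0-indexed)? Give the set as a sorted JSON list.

Convert to CNF:
  S -> T1 A | T1 T2
  A -> T0 T1
  T0 -> c
  T1 -> b
  T2 -> a

CYK fill (cells [i..j] with 0 ≤ i ≤ j ≤ 2 only):
  [0..0]={T1}  "b"  orig:{}
  [1..1]={T0}  "c"  orig:{}
  [2..2]={T1}  "b"  orig:{}
  [0..1]=∅  "bc"
  [1..2]={A}  "cb"
  [0..2]={S}  "bcb"

Original NTs in T[0,2] deriving "bcb": ["S"]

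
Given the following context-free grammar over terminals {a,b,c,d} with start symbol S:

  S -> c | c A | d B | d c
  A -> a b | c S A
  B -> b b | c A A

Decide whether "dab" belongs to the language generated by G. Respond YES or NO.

CNF form of G:
  S -> T2 A | T3 B | T3 T2 | c
  A -> T0 T1 | T2 X4
  B -> T1 T1 | T2 X5
  T0 -> a
  T1 -> b
  T2 -> c
  T3 -> d
  X4 -> S A
  X5 -> A A

Fill CYK table bottom-up:
  [0..0]={T3}  "d"  orig:{}
  [1..1]={T0}  "a"  orig:{}
  [2..2]={T1}  "b"  orig:{}
  [0..1]=∅  "da"
  [1..2]={A}  "ab"
  [0..2]=∅  "dab"

S ∉ T[0,2] ⇒ NO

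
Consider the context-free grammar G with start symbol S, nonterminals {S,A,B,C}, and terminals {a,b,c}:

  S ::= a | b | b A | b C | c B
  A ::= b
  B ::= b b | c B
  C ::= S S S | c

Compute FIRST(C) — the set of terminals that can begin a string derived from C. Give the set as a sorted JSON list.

FIRST iteration:
round 1:
  A via A→b: +{b}
  B via B→b b: +{b}
  B via B→c B: +{c}
  C via C→c: +{c}
  S via S→a: +{a}
  S via S→b: +{b}
  S via S→c B: +{c}
  FIRST(S)={a,b,c}  FIRST(A)={b}  FIRST(B)={b,c}  FIRST(C)={c}
round 2:
  C via C→S S S: +{a,b}
  FIRST(S)={a,b,c}  FIRST(A)={b}  FIRST(B)={b,c}  FIRST(C)={a,b,c}
round 3: — fixpoint
  FIRST(S)={a,b,c}  FIRST(A)={b}  FIRST(B)={b,c}  FIRST(C)={a,b,c}

FIRST(C) = ["a", "b", "c"]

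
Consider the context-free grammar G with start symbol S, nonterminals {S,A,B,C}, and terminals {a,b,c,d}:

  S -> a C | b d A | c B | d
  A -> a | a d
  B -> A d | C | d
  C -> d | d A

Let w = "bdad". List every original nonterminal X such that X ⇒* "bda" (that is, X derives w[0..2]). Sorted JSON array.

CNF form of G:
  S -> T0 C | T2 X4 | T3 B | d
  A -> T0 T1 | a
  B -> A T1 | T1 A | d
  C -> T1 A | d
  T0 -> a
  T1 -> d
  T2 -> b
  T3 -> c
  X4 -> T1 A

Fill CYK table bottom-up, restricted to cells inside w[0..2]:
  [0..0]={T2}  "b"  orig:{}
  [1..1]={B,C,S,T1}  "d"  orig:{B,C,S}
  [2..2]={A,T0}  "a"  orig:{A}
  [0..1]=∅  "bd"
  [1..2]={B,C,X4}  "da"  orig:{B,C}
  [0..2]={S}  "bda"

Original NTs in T[0,2] deriving "bda": ["S"]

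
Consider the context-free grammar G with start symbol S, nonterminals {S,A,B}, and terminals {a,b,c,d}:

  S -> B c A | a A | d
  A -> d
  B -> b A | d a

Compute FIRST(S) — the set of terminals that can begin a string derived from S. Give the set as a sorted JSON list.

Compute FIRST by fixpoint:
round 1:
  A via A→d: +{d}
  B via B→b A: +{b}
  B via B→d a: +{d}
  S via S→B c A: +{b,d}
  S via S→a A: +{a}
  S: {a,b,d}  A: {d}  B: {b,d}
round 2: (no change)
  S: {a,b,d}  A: {d}  B: {b,d}

FIRST(S) = ["a", "b", "d"]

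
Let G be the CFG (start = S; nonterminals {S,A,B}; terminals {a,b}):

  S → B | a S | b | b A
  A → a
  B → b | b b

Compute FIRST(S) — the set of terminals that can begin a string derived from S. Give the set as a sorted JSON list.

FIRST iteration:
iter 1:
  A via A→a: +{a}
  B via B→b: +{b}
  S via S→B: +{b}
  S via S→a S: +{a}
  FIRST[S]={a,b}  FIRST[A]={a}  FIRST[B]={b}
iter 2: — fixpoint
  FIRST[S]={a,b}  FIRST[A]={a}  FIRST[B]={b}

FIRST(S) = ["a", "b"]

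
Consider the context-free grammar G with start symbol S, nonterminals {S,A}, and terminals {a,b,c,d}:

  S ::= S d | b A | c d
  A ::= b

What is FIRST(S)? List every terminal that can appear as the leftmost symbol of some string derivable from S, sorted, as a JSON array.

FIRST sets, iterate to fixpoint:
iter 1:
  A via A→b: +{b}
  S via S→b A: +{b}
  S via S→c d: +{c}
  FIRST[S]={b,c}  FIRST[A]={b}
iter 2: — fixpoint
  FIRST[S]={b,c}  FIRST[A]={b}

FIRST(S) = ["b", "c"]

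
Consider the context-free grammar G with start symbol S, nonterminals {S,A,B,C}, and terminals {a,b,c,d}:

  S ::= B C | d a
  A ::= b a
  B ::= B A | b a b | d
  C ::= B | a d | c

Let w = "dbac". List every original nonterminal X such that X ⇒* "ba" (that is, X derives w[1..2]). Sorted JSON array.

Convert to CNF:
  S -> B C | T2 T1
  A -> T0 T1
  B -> B A | T0 X3 | d
  C -> B A | T0 X4 | T1 T2 | c | d
  T0 -> b
  T1 -> a
  T2 -> d
  X3 -> T1 T0
  X4 -> T1 T0

CYK fill, restricted to cells inside w[1..2]:
  [1..1]={T0}  "b"  orig:{}
  [2..2]={T1}  "a"  orig:{}
  [1..2]={A}  "ba"

Original NTs in T[1,2] deriving "ba": ["A"]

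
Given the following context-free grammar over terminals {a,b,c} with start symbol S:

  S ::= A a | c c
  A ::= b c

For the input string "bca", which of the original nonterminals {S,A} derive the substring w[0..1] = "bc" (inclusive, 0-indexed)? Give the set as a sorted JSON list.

Convert to CNF:
  S -> A T2 | T1 T1
  A -> T0 T1
  T0 -> b
  T1 -> c
  T2 -> a

CYK table (by increasing span) (cells [i..j] with 0 ≤ i ≤ j ≤ 1 only):
  T[0,0] 'b' = {T0}  orig:{}
  T[1,1] 'c' = {T1}  orig:{}
  T[0,1] 'bc' = {A}

Original NTs in T[0,1] deriving "bc": ["A"]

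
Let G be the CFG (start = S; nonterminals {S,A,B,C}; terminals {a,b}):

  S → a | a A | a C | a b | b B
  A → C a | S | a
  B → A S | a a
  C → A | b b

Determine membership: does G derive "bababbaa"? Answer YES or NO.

CNF form of G:
  S -> T0 A | T0 C | T0 T1 | T1 B | a
  A -> C T0 | T0 A | T0 C | T0 T1 | T1 B | a
  B -> A S | T0 T0
  C -> C T0 | T0 A | T0 C | T0 T1 | T1 B | T1 T1 | a
  T0 -> a
  T1 -> b

Fill CYK table bottom-up:
  cell(0,0) b: {T1}  orig:{}
  cell(1,1) a: {A,C,S,T0}  orig:{A,C,S}
  cell(2,2) b: {T1}  orig:{}
  cell(3,3) a: {A,C,S,T0}  orig:{A,C,S}
  cell(4,4) b: {T1}  orig:{}
  cell(5,5) b: {T1}  orig:{}
  cell(6,6) a: {A,C,S,T0}  orig:{A,C,S}
  cell(7,7) a: {A,C,S,T0}  orig:{A,C,S}
  cell(0,1) ba: ∅
  cell(1,2) ab: {A,C,S}
  cell(2,3) ba: ∅
  cell(3,4) ab: {A,C,S}
  cell(4,5) bb: {C}
  cell(5,6) ba: ∅
  cell(6,7) aa: {A,B,C,S}
  cell(0,2) bab: ∅
  cell(1,3) aba: {A,B,C}
  cell(2,4) bab: ∅
  cell(3,5) abb: {A,C,S}
  cell(4,6) bba: {A,C}
  cell(5,7) baa: {A,C,S}
  cell(0,3) baba: {A,C,S}
  cell(1,4) abab: {B}
  cell(2,5) babb: ∅
  cell(3,6) abba: {A,B,C,S}
  cell(4,7) bbaa: {A,B,C}
  cell(0,4) babab: {A,C,S}
  cell(1,5) ababb: {B}
  cell(2,6) babba: {A,C,S}
  cell(3,7) abbaa: {A,B,C,S}
  cell(0,5) bababb: {A,C,S}
  cell(1,6) ababba: {A,B,C,S}
  cell(2,7) babbaa: {A,B,C,S}
  cell(0,6) bababba: {A,B,C,S}
  cell(1,7) ababbaa: {A,B,C,S}
  cell(0,7) bababbaa: {A,B,C,S}

S ∈ T[0,7] ⇒ YES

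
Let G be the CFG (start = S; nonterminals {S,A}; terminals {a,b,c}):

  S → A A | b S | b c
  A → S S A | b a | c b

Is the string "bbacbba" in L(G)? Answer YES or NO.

Convert to CNF:
  S -> A A | T0 S | T0 T2
  A -> S X3 | T0 T1 | T2 T0
  T0 -> b
  T1 -> a
  T2 -> c
  X3 -> S A

Fill CYK table bottom-up:
  T[0,0] 'b' = {T0}  orig:{}
  T[1,1] 'b' = {T0}  orig:{}
  T[2,2] 'a' = {T1}  orig:{}
  T[3,3] 'c' = {T2}  orig:{}
  T[4,4] 'b' = {T0}  orig:{}
  T[5,5] 'b' = {T0}  orig:{}
  T[6,6] 'a' = {T1}  orig:{}
  T[0,1] 'bb' = ∅
  T[1,2] 'ba' = {A}
  T[2,3] 'ac' = ∅
  T[3,4] 'cb' = {A}
  T[4,5] 'bb' = ∅
  T[5,6] 'ba' = {A}
  T[0,2] 'bba' = ∅
  T[1,3] 'bac' = ∅
  T[2,4] 'acb' = ∅
  T[3,5] 'cbb' = ∅
  T[4,6] 'bba' = ∅
  T[0,3] 'bbac' = ∅
  T[1,4] 'bacb' = {S}
  T[2,5] 'acbb' = ∅
  T[3,6] 'cbba' = {S}
  T[0,4] 'bbacb' = {S}
  T[1,5] 'bacbb' = ∅
  T[2,6] 'acbba' = ∅
  T[0,5] 'bbacbb' = ∅
  T[1,6] 'bacbba' = {X3}  orig:{}
  T[0,6] 'bbacbba' = {X3}  orig:{}

S ∉ T[0,6] ⇒ NO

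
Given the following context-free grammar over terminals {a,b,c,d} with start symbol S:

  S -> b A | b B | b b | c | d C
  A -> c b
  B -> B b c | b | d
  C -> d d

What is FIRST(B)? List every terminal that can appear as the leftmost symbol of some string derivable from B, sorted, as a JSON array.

Compute FIRST by fixpoint:
round 1:
  A via A→c b: +{c}
  B via B→b: +{b}
  B via B→d: +{d}
  C via C→d d: +{d}
  S via S→b A: +{b}
  S via S→c: +{c}
  S via S→d C: +{d}
  FIRST[S]={b,c,d}  FIRST[A]={c}  FIRST[B]={b,d}  FIRST[C]={d}
round 2: done
  FIRST[S]={b,c,d}  FIRST[A]={c}  FIRST[B]={b,d}  FIRST[C]={d}

FIRST(B) = ["b", "d"]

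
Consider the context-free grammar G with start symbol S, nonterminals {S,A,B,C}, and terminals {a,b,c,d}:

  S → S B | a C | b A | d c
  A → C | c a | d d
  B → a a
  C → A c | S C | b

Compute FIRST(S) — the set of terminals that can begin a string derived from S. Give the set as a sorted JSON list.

Compute FIRST by fixpoint:
[1]
  A via A→c a: +{c}
  A via A→d d: +{d}
  B via B→a a: +{a}
  C via C→A c: +{c,d}
  C via C→b: +{b}
  S via S→a C: +{a}
  S via S→b A: +{b}
  S via S→d c: +{d}
  FIRST(S)={a,b,d}  FIRST(A)={c,d}  FIRST(B)={a}  FIRST(C)={b,c,d}
[2]
  A via A→C: +{b}
  C via C→S C: +{a}
  FIRST(S)={a,b,d}  FIRST(A)={b,c,d}  FIRST(B)={a}  FIRST(C)={a,b,c,d}
[3]
  A via A→C: +{a}
  FIRST(S)={a,b,d}  FIRST(A)={a,b,c,d}  FIRST(B)={a}  FIRST(C)={a,b,c,d}
[4] (stable)
  FIRST(S)={a,b,d}  FIRST(A)={a,b,c,d}  FIRST(B)={a}  FIRST(C)={a,b,c,d}

FIRST(S) = ["a", "b", "d"]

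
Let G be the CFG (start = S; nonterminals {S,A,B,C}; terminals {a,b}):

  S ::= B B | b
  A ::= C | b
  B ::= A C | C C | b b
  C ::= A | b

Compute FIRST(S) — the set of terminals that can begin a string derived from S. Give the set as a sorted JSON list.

FIRST sets, iterate to fixpoint:
pass 1:
  A via A→b: +{b}
  B via B→A C: +{b}
  C via C→A: +{b}
  S via S→B B: +{b}
  FIRST(S)={b}  FIRST(A)={b}  FIRST(B)={b}  FIRST(C)={b}
pass 2: done
  FIRST(S)={b}  FIRST(A)={b}  FIRST(B)={b}  FIRST(C)={b}

FIRST(S) = ["b"]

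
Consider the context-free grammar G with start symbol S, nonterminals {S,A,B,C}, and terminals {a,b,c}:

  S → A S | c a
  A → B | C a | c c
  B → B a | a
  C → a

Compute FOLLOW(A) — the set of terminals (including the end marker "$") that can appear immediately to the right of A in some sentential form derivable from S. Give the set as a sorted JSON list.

Compute FIRST by fixpoint:
pass 1:
  A via A→c c: +{c}
  B via B→a: +{a}
  C via C→a: +{a}
  S via S→A S: +{c}
  S: {c}  A: {c}  B: {a}  C: {a}
pass 2:
  A via A→B: +{a}
  S via S→A S: +{a}
  S: {a,c}  A: {a,c}  B: {a}  C: {a}
pass 3: — fixpoint
  S: {a,c}  A: {a,c}  B: {a}  C: {a}

FOLLOW iteration:
initialize: $ ∈ FOLLOW(S)
pass 1:
  A→C a: FOLLOW(C) ⊇ FIRST(a) = {a}; new: +{a}
  B→B a: FOLLOW(B) ⊇ FIRST(a) = {a}; new: +{a}
  S→A S: FOLLOW(A) ⊇ FIRST(S) = {a,c}; new: +{a,c}
  S: {$}  A: {a,c}  B: {a}  C: {a}
pass 2:
  A→B: FOLLOW(B) ⊇ FOLLOW(A) ⊇ {a,c}; new: +{c}
  S: {$}  A: {a,c}  B: {a,c}  C: {a}
pass 3: — fixpoint
  S: {$}  A: {a,c}  B: {a,c}  C: {a}

FOLLOW(A) = ["a", "c"]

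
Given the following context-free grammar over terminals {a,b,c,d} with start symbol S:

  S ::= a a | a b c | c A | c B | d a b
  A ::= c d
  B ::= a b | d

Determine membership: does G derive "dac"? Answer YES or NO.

CNF form of G:
  S -> T0 A | T0 B | T1 X5 | T2 T2 | T2 X4
  A -> T0 T1
  B -> T2 T3 | d
  T0 -> c
  T1 -> d
  T2 -> a
  T3 -> b
  X4 -> T3 T0
  X5 -> T2 T3

CYK table (by increasing span):
  T[0,0] 'd' = {B,T1}  orig:{B}
  T[1,1] 'a' = {T2}  orig:{}
  T[2,2] 'c' = {T0}  orig:{}
  T[0,1] 'da' = ∅
  T[1,2] 'ac' = ∅
  T[0,2] 'dac' = ∅

S ∉ T[0,2] ⇒ NO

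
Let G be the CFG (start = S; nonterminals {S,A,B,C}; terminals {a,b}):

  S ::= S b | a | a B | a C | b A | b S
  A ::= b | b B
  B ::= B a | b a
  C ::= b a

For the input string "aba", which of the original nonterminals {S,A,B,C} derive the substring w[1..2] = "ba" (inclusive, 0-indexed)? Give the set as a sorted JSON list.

Convert to CNF:
  S -> S T0 | T0 A | T0 S | T1 B | T1 C | a
  A -> T0 B | b
  B -> B T1 | T0 T1
  C -> T0 T1
  T0 -> b
  T1 -> a

Fill CYK table bottom-up — only the sub-triangle for w[1..2]:
  cell(1,1) b: {A,T0}  orig:{A}
  cell(2,2) a: {S,T1}  orig:{S}
  cell(1,2) ba: {B,C,S}

Original NTs in T[1,2] deriving "ba": ["B", "C", "S"]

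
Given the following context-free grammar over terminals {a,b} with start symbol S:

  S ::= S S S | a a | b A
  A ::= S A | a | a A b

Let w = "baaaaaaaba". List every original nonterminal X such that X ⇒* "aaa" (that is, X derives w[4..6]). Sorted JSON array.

Convert to CNF:
  S -> S X3 | T0 T0 | T1 A
  A -> S A | T0 X2 | a
  T0 -> a
  T1 -> b
  X2 -> A T1
  X3 -> S S

Fill CYK table bottom-up (cells [i..j] with 4 ≤ i ≤ j ≤ 6 only):
  [4..4]={A,T0}  "a"  orig:{A}
  [5..5]={A,T0}  "a"  orig:{A}
  [6..6]={A,T0}  "a"  orig:{A}
  [4..5]={S}  "aa"
  [5..6]={S}  "aa"
  [4..6]={A}  "aaa"

Original NTs in T[4,6] deriving "aaa": ["A"]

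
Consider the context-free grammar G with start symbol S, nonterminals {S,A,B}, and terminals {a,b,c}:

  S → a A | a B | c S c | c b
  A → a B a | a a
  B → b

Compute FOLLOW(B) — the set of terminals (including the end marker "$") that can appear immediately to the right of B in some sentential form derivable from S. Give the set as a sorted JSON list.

FIRST iteration:
iter 1:
  A via A→a B a: +{a}
  B via B→b: +{b}
  S via S→a A: +{a}
  S via S→c S c: +{c}
  FIRST[S]={a,c}  FIRST[A]={a}  FIRST[B]={b}
iter 2: (stable)
  FIRST[S]={a,c}  FIRST[A]={a}  FIRST[B]={b}

FOLLOW sets:
initialize: $ ∈ FOLLOW(S)
iter 1:
  A→a B a: FOLLOW(B) ⊇ FIRST(a) = {a}; new: +{a}
  S→a A: FOLLOW(A) ⊇ FOLLOW(S) ⊇ {$}; new: +{$}
  S→a B: FOLLOW(B) ⊇ FOLLOW(S) ⊇ {$}; new: +{$}
  S→c S c: FOLLOW(S) ⊇ FIRST(c) = {c}; new: +{c}
  FOLLOW[S]={$,c}  FOLLOW[A]={$}  FOLLOW[B]={$,a}
iter 2:
  S→a A: FOLLOW(A) ⊇ FOLLOW(S) ⊇ {$,c}; new: +{c}
  S→a B: FOLLOW(B) ⊇ FOLLOW(S) ⊇ {$,c}; new: +{c}
  FOLLOW[S]={$,c}  FOLLOW[A]={$,c}  FOLLOW[B]={$,a,c}
iter 3: — fixpoint
  FOLLOW[S]={$,c}  FOLLOW[A]={$,c}  FOLLOW[B]={$,a,c}

FOLLOW(B) = ["$", "a", "c"]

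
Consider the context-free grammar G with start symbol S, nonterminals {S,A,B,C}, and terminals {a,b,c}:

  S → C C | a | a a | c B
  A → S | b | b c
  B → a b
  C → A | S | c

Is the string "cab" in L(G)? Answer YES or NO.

Convert to CNF:
  S -> C C | T0 T0 | T2 B | a
  A -> C C | T0 T0 | T1 T2 | T2 B | a | b
  B -> T0 T1
  C -> C C | T0 T0 | T1 T2 | T2 B | a | b | c
  T0 -> a
  T1 -> b
  T2 -> c

Fill CYK table bottom-up:
  [0..0]={C,T2}  "c"  orig:{C}
  [1..1]={A,C,S,T0}  "a"  orig:{A,C,S}
  [2..2]={A,C,T1}  "b"  orig:{A,C}
  [0..1]={A,C,S}  "ca"
  [1..2]={A,B,C,S}  "ab"
  [0..2]={A,C,S}  "cab"

S ∈ T[0,2] ⇒ YES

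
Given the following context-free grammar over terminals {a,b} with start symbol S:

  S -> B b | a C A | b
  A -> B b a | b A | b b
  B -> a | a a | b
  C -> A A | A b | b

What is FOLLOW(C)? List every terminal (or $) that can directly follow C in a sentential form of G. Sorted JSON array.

FIRST sets, iterate to fixpoint:
pass 1:
  A via A→b A: +{b}
  B via B→a: +{a}
  B via B→b: +{b}
  C via C→A A: +{b}
  S via S→B b: +{a,b}
  FIRST[S]={a,b}  FIRST[A]={b}  FIRST[B]={a,b}  FIRST[C]={b}
pass 2:
  A via A→B b a: +{a}
  C via C→A A: +{a}
  FIRST[S]={a,b}  FIRST[A]={a,b}  FIRST[B]={a,b}  FIRST[C]={a,b}
pass 3: done
  FIRST[S]={a,b}  FIRST[A]={a,b}  FIRST[B]={a,b}  FIRST[C]={a,b}

Compute FOLLOW by fixpoint:
seed FOLLOW(S) with $
[1]
  A→B b a: FOLLOW(B) ⊇ FIRST(b) = {b}; new: +{b}
  C→A A: FOLLOW(A) ⊇ FIRST(A) = {a,b}; new: +{a,b}
  S→a C A: FOLLOW(C) ⊇ FIRST(A) = {a,b}; new: +{a,b}
  S→a C A: FOLLOW(A) ⊇ FOLLOW(S) ⊇ {$}; new: +{$}
  FOLLOW[S]={$}  FOLLOW[A]={$,a,b}  FOLLOW[B]={b}  FOLLOW[C]={a,b}
[2] (no change)
  FOLLOW[S]={$}  FOLLOW[A]={$,a,b}  FOLLOW[B]={b}  FOLLOW[C]={a,b}

FOLLOW(C) = ["a", "b"]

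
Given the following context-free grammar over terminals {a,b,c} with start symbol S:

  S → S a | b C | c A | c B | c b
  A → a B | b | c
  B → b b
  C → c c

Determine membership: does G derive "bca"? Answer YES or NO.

Convert to CNF:
  S -> S T0 | T1 C | T2 A | T2 B | T2 T1
  A -> T0 B | b | c
  B -> T1 T1
  C -> T2 T2
  T0 -> a
  T1 -> b
  T2 -> c

CYK table (by increasing span):
  [0..0]={A,T1}  "b"  orig:{A}
  [1..1]={A,T2}  "c"  orig:{A}
  [2..2]={T0}  "a"  orig:{}
  [0..1]=∅  "bc"
  [1..2]=∅  "ca"
  [0..2]=∅  "bca"

S ∉ T[0,2] ⇒ NO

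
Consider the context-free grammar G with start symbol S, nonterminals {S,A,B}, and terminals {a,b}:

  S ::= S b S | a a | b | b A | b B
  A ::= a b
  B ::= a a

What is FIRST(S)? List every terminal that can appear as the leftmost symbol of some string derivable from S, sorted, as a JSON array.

Compute FIRST by fixpoint:
pass 1:
  A via A→a b: +{a}
  B via B→a a: +{a}
  S via S→a a: +{a}
  S via S→b: +{b}
  FIRST(S)={a,b}  FIRST(A)={a}  FIRST(B)={a}
pass 2: done
  FIRST(S)={a,b}  FIRST(A)={a}  FIRST(B)={a}

FIRST(S) = ["a", "b"]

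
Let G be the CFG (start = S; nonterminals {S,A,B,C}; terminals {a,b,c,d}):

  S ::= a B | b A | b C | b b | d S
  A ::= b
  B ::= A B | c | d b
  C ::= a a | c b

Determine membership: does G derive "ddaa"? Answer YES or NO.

Convert to CNF:
  S -> T0 S | T1 A | T1 C | T1 T1 | T2 B
  A -> b
  B -> A B | T0 T1 | c
  C -> T2 T2 | T3 T1
  T0 -> d
  T1 -> b
  T2 -> a
  T3 -> c

CYK table (by increasing span):
  cell(0,0) d: {T0}  orig:{}
  cell(1,1) d: {T0}  orig:{}
  cell(2,2) a: {T2}  orig:{}
  cell(3,3) a: {T2}  orig:{}
  cell(0,1) dd: ∅
  cell(1,2) da: ∅
  cell(2,3) aa: {C}
  cell(0,2) dda: ∅
  cell(1,3) daa: ∅
  cell(0,3) ddaa: ∅

S ∉ T[0,3] ⇒ NO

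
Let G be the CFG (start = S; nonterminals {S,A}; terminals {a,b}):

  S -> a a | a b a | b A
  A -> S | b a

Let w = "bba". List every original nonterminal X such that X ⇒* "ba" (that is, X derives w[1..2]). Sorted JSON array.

CNF form of G:
  S -> T0 T0 | T0 X3 | T1 A
  A -> T0 T0 | T0 X2 | T1 A | T1 T0
  T0 -> a
  T1 -> b
  X2 -> T1 T0
  X3 -> T1 T0

CYK table (by increasing span), restricted to cells inside w[1..2]:
  cell(1,1) b: {T1}  orig:{}
  cell(2,2) a: {T0}  orig:{}
  cell(1,2) ba: {A,X2,X3}  orig:{A}

Original NTs in T[1,2] deriving "ba": ["A"]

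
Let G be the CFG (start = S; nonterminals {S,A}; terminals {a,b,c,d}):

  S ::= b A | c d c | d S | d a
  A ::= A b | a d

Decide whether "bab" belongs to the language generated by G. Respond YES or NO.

Convert to CNF:
  S -> T0 A | T2 S | T2 T1 | T3 X4
  A -> A T0 | T1 T2
  T0 -> b
  T1 -> a
  T2 -> d
  T3 -> c
  X4 -> T2 T3

CYK table (by increasing span):
  cell(0,0) b: {T0}  orig:{}
  cell(1,1) a: {T1}  orig:{}
  cell(2,2) b: {T0}  orig:{}
  cell(0,1) ba: ∅
  cell(1,2) ab: ∅
  cell(0,2) bab: ∅

S ∉ T[0,2] ⇒ NO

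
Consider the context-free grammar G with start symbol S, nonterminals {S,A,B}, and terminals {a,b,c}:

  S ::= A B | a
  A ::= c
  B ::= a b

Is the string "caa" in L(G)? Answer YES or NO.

CNF form of G:
  S -> A B | a
  A -> c
  B -> T0 T1
  T0 -> a
  T1 -> b

CYK fill:
  cell(0,0) c: {A}
  cell(1,1) a: {S,T0}  orig:{S}
  cell(2,2) a: {S,T0}  orig:{S}
  cell(0,1) ca: ∅
  cell(1,2) aa: ∅
  cell(0,2) caa: ∅

S ∉ T[0,2] ⇒ NO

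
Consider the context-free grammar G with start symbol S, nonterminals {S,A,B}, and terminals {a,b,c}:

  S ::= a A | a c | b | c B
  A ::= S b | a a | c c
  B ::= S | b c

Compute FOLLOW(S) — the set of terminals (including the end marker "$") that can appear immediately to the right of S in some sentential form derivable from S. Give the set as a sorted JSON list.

FIRST iteration:
iter 1:
  A via A→a a: +{a}
  A via A→c c: +{c}
  B via B→b c: +{b}
  S via S→a A: +{a}
  S via S→b: +{b}
  S via S→c B: +{c}
  FIRST[S]={a,b,c}  FIRST[A]={a,c}  FIRST[B]={b}
iter 2:
  A via A→S b: +{b}
  B via B→S: +{a,c}
  FIRST[S]={a,b,c}  FIRST[A]={a,b,c}  FIRST[B]={a,b,c}
iter 3: — fixpoint
  FIRST[S]={a,b,c}  FIRST[A]={a,b,c}  FIRST[B]={a,b,c}

Compute FOLLOW by fixpoint:
initialize: $ ∈ FOLLOW(S)
round 1:
  A→S b: FOLLOW(S) ⊇ FIRST(b) = {b}; new: +{b}
  S→a A: FOLLOW(A) ⊇ FOLLOW(S) ⊇ {$,b}; new: +{$,b}
  S→c B: FOLLOW(B) ⊇ FOLLOW(S) ⊇ {$,b}; new: +{$,b}
  S: {$,b}  A: {$,b}  B: {$,b}
round 2: (no change)
  S: {$,b}  A: {$,b}  B: {$,b}

FOLLOW(S) = ["$", "b"]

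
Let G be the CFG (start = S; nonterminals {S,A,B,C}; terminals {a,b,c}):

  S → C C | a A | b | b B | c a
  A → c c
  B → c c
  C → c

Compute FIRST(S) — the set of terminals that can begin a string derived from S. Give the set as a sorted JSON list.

FIRST sets, iterate to fixpoint:
pass 1:
  A via A→c c: +{c}
  B via B→c c: +{c}
  C via C→c: +{c}
  S via S→C C: +{c}
  S via S→a A: +{a}
  S via S→b: +{b}
  FIRST(S)={a,b,c}  FIRST(A)={c}  FIRST(B)={c}  FIRST(C)={c}
pass 2: — fixpoint
  FIRST(S)={a,b,c}  FIRST(A)={c}  FIRST(B)={c}  FIRST(C)={c}

FIRST(S) = ["a", "b", "c"]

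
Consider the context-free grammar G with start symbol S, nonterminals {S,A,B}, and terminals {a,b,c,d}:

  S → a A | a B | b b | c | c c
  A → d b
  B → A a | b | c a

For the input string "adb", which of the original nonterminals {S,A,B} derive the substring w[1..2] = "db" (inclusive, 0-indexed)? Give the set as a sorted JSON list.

Convert to CNF:
  S -> T1 T1 | T2 A | T2 B | T3 T3 | c
  A -> T0 T1
  B -> A T2 | T3 T2 | b
  T0 -> d
  T1 -> b
  T2 -> a
  T3 -> c

CYK fill, restricted to cells inside w[1..2]:
  T[1,1] 'd' = {T0}  orig:{}
  T[2,2] 'b' = {B,T1}  orig:{B}
  T[1,2] 'db' = {A}

Original NTs in T[1,2] deriving "db": ["A"]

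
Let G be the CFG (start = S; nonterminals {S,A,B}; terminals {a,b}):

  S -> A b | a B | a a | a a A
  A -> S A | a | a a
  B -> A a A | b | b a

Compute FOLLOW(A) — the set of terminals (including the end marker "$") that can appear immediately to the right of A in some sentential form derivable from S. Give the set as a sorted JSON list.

Compute FIRST by fixpoint:
round 1:
  A via A→a: +{a}
  B via B→A a A: +{a}
  B via B→b: +{b}
  S via S→A b: +{a}
  FIRST[S]={a}  FIRST[A]={a}  FIRST[B]={a,b}
round 2: (stable)
  FIRST[S]={a}  FIRST[A]={a}  FIRST[B]={a,b}

FOLLOW iteration:
FOLLOW(S) := {$}
iter 1:
  A→S A: FOLLOW(S) ⊇ FIRST(A) = {a}; new: +{a}
  B→A a A: FOLLOW(A) ⊇ FIRST(a) = {a}; new: +{a}
  S→A b: FOLLOW(A) ⊇ FIRST(b) = {b}; new: +{b}
  S→a B: FOLLOW(B) ⊇ FOLLOW(S) ⊇ {$,a}; new: +{$,a}
  S→a a A: FOLLOW(A) ⊇ FOLLOW(S) ⊇ {$,a}; new: +{$}
  FOLLOW[S]={$,a}  FOLLOW[A]={$,a,b}  FOLLOW[B]={$,a}
iter 2: — fixpoint
  FOLLOW[S]={$,a}  FOLLOW[A]={$,a,b}  FOLLOW[B]={$,a}

FOLLOW(A) = ["$", "a", "b"]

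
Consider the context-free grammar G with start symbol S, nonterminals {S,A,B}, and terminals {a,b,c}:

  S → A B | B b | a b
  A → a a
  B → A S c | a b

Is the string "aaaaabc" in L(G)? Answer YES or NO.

Convert to CNF:
  S -> A B | B T2 | T0 T2
  A -> T0 T0
  B -> A X3 | T0 T2
  T0 -> a
  T1 -> c
  T2 -> b
  X3 -> S T1

CYK table (by increasing span):
  cell(0,0) a: {T0}  orig:{}
  cell(1,1) a: {T0}  orig:{}
  cell(2,2) a: {T0}  orig:{}
  cell(3,3) a: {T0}  orig:{}
  cell(4,4) a: {T0}  orig:{}
  cell(5,5) b: {T2}  orig:{}
  cell(6,6) c: {T1}  orig:{}
  cell(0,1) aa: {A}
  cell(1,2) aa: {A}
  cell(2,3) aa: {A}
  cell(3,4) aa: {A}
  cell(4,5) ab: {B,S}
  cell(5,6) bc: ∅
  cell(0,2) aaa: ∅
  cell(1,3) aaa: ∅
  cell(2,4) aaa: ∅
  cell(3,5) aab: ∅
  cell(4,6) abc: {X3}  orig:{}
  cell(0,3) aaaa: ∅
  cell(1,4) aaaa: ∅
  cell(2,5) aaab: {S}
  cell(3,6) aabc: ∅
  cell(0,4) aaaaa: ∅
  cell(1,5) aaaab: ∅
  cell(2,6) aaabc: {B,X3}  orig:{B}
  cell(0,5) aaaaab: ∅
  cell(1,6) aaaabc: ∅
  cell(0,6) aaaaabc: {B,S}

S ∈ T[0,6] ⇒ YES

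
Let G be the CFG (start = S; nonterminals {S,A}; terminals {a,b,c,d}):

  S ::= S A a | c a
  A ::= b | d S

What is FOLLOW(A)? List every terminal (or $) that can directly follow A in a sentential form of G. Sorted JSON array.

Compute FIRST by fixpoint:
iter 1:
  A via A→b: +{b}
  A via A→d S: +{d}
  S via S→c a: +{c}
  FIRST(S)={c}  FIRST(A)={b,d}
iter 2: (stable)
  FIRST(S)={c}  FIRST(A)={b,d}

Compute FOLLOW by fixpoint:
initialize: $ ∈ FOLLOW(S)
iter 1:
  S→S A a: FOLLOW(S) ⊇ FIRST(A) = {b,d}; new: +{b,d}
  S→S A a: FOLLOW(A) ⊇ FIRST(a) = {a}; new: +{a}
  S: {$,b,d}  A: {a}
iter 2:
  A→d S: FOLLOW(S) ⊇ FOLLOW(A) ⊇ {a}; new: +{a}
  S: {$,a,b,d}  A: {a}
iter 3: (stable)
  S: {$,a,b,d}  A: {a}

FOLLOW(A) = ["a"]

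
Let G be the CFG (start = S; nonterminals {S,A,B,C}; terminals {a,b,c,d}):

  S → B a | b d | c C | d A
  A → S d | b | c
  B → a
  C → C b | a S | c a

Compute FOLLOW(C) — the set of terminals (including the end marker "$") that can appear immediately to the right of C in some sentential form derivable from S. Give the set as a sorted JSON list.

Compute FIRST by fixpoint:
[1]
  A via A→b: +{b}
  A via A→c: +{c}
  B via B→a: +{a}
  C via C→a S: +{a}
  C via C→c a: +{c}
  S via S→B a: +{a}
  S via S→b d: +{b}
  S via S→c C: +{c}
  S via S→d A: +{d}
  FIRST[S]={a,b,c,d}  FIRST[A]={b,c}  FIRST[B]={a}  FIRST[C]={a,c}
[2]
  A via A→S d: +{a,d}
  FIRST[S]={a,b,c,d}  FIRST[A]={a,b,c,d}  FIRST[B]={a}  FIRST[C]={a,c}
[3] (no change)
  FIRST[S]={a,b,c,d}  FIRST[A]={a,b,c,d}  FIRST[B]={a}  FIRST[C]={a,c}

Compute FOLLOW by fixpoint:
FOLLOW(S) := {$}
round 1:
  A→S d: FOLLOW(S) ⊇ FIRST(d) = {d}; new: +{d}
  C→C b: FOLLOW(C) ⊇ FIRST(b) = {b}; new: +{b}
  C→a S: FOLLOW(S) ⊇ FOLLOW(C) ⊇ {b}; new: +{b}
  S→B a: FOLLOW(B) ⊇ FIRST(a) = {a}; new: +{a}
  S→c C: FOLLOW(C) ⊇ FOLLOW(S) ⊇ {$,b,d}; new: +{$,d}
  S→d A: FOLLOW(A) ⊇ FOLLOW(S) ⊇ {$,b,d}; new: +{$,b,d}
  FOLLOW[S]={$,b,d}  FOLLOW[A]={$,b,d}  FOLLOW[B]={a}  FOLLOW[C]={$,b,d}
round 2: (stable)
  FOLLOW[S]={$,b,d}  FOLLOW[A]={$,b,d}  FOLLOW[B]={a}  FOLLOW[C]={$,b,d}

FOLLOW(C) = ["$", "b", "d"]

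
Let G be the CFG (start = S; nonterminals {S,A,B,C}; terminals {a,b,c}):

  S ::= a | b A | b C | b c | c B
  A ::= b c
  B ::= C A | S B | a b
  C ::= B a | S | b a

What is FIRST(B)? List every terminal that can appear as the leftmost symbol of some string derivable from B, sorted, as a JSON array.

FIRST iteration:
round 1:
  A via A→b c: +{b}
  B via B→a b: +{a}
  C via C→B a: +{a}
  C via C→b a: +{b}
  S via S→a: +{a}
  S via S→b A: +{b}
  S via S→c B: +{c}
  FIRST[S]={a,b,c}  FIRST[A]={b}  FIRST[B]={a}  FIRST[C]={a,b}
round 2:
  B via B→C A: +{b}
  B via B→S B: +{c}
  C via C→B a: +{c}
  FIRST[S]={a,b,c}  FIRST[A]={b}  FIRST[B]={a,b,c}  FIRST[C]={a,b,c}
round 3: (stable)
  FIRST[S]={a,b,c}  FIRST[A]={b}  FIRST[B]={a,b,c}  FIRST[C]={a,b,c}

FIRST(B) = ["a", "b", "c"]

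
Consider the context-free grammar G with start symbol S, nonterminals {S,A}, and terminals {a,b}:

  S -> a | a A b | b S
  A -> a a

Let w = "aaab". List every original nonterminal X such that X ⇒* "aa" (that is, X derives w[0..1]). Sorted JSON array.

Convert to CNF:
  S -> T0 X2 | T1 S | a
  A -> T0 T0
  T0 -> a
  T1 -> b
  X2 -> A T1

Fill CYK table bottom-up — only the sub-triangle for w[0..1]:
  cell(0,0) a: {S,T0}  orig:{S}
  cell(1,1) a: {S,T0}  orig:{S}
  cell(0,1) aa: {A}

Original NTs in T[0,1] deriving "aa": ["A"]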